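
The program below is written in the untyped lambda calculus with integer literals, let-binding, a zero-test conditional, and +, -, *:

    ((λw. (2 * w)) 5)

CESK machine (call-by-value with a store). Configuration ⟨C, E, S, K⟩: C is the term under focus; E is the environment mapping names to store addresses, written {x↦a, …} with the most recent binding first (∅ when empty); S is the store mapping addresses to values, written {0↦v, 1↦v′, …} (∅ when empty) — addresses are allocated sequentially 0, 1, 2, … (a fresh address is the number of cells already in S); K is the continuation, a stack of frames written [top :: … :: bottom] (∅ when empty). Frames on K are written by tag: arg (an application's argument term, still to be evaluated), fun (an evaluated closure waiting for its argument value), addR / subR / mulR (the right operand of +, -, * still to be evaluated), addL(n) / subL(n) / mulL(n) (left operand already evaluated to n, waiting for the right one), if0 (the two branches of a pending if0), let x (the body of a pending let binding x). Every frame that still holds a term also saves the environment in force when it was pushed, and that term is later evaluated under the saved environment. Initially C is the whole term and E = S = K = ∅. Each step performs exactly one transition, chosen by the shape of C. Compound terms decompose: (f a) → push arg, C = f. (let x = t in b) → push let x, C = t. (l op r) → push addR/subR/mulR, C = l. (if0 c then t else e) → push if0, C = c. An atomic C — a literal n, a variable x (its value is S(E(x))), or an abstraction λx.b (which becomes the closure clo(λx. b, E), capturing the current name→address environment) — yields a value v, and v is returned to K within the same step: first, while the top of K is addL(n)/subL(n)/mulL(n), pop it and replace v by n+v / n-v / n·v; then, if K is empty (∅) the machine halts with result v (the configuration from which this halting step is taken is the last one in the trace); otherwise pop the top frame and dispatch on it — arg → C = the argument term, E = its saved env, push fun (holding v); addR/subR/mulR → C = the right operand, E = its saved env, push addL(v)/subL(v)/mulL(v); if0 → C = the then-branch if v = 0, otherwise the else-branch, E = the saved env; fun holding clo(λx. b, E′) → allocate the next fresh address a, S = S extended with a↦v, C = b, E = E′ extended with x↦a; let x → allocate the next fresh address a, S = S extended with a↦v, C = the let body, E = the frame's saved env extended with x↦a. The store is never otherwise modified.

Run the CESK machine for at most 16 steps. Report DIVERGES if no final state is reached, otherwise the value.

Answer: 10

Machine steps:
t=0: <C=((λw. (2 * w)) 5), E=∅, S=∅, K=∅>
t=1: <C=(λw. (2 * w)), E=∅, S=∅, K=[arg]>
t=2: <C=5, E=∅, S=∅, K=[fun]>
t=3: <C=(2 * w), E={w↦0}, S={0↦5}, K=∅>
t=4: <C=2, E={w↦0}, S={0↦5}, K=[mulR]>
t=5: <C=w, E={w↦0}, S={0↦5}, K=[mulL(2)]>
→ final value 10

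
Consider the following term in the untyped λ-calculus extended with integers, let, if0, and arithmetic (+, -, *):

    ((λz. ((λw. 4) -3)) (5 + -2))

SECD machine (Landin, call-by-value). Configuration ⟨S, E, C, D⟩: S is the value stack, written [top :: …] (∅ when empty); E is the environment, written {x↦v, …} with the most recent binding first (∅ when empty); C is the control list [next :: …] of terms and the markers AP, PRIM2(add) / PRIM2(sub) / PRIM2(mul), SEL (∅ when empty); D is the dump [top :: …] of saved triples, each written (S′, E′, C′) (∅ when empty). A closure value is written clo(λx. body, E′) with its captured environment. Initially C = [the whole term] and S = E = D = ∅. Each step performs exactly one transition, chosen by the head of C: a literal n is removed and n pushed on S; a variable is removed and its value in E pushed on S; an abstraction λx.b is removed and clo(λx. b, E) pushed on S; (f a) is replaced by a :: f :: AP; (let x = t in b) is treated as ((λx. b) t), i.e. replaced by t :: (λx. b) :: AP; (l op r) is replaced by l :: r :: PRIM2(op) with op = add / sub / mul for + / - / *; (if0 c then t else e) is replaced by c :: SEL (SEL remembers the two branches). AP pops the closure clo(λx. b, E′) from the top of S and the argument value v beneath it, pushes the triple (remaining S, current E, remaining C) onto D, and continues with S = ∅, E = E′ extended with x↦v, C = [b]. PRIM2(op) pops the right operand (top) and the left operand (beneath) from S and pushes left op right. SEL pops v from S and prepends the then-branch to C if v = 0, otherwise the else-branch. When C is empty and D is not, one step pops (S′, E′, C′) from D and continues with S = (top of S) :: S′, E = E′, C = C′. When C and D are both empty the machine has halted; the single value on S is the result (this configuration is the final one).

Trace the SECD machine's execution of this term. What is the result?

Answer: 4

Execution trace:
0. <S=∅, E=∅, C=[((λz. ((λw. 4) -3)) (5 + -2))], D=∅>
1. <S=∅, E=∅, C=[(5 + -2) :: (λz. ((λw. 4) -3)) :: AP], D=∅>
2. <S=∅, E=∅, C=[5 :: -2 :: PRIM2(add) :: (λz. ((λw. 4) -3)) :: AP], D=∅>
3. <S=[5], E=∅, C=[-2 :: PRIM2(add) :: (λz. ((λw. 4) -3)) :: AP], D=∅>
4. <S=[-2 :: 5], E=∅, C=[PRIM2(add) :: (λz. ((λw. 4) -3)) :: AP], D=∅>
5. <S=[3], E=∅, C=[(λz. ((λw. 4) -3)) :: AP], D=∅>
6. <S=[clo(λz. ((λw. 4) -3), ∅) :: 3], E=∅, C=[AP], D=∅>
7. <S=∅, E={z↦3}, C=[((λw. 4) -3)], D=[(∅, ∅, ∅)]>
8. <S=∅, E={z↦3}, C=[-3 :: (λw. 4) :: AP], D=[(∅, ∅, ∅)]>
9. <S=[-3], E={z↦3}, C=[(λw. 4) :: AP], D=[(∅, ∅, ∅)]>
10. <S=[clo(λw. 4, {z↦3}) :: -3], E={z↦3}, C=[AP], D=[(∅, ∅, ∅)]>
11. <S=∅, E={w↦-3, z↦3}, C=[4], D=[(∅, {z↦3}, ∅) :: (∅, ∅, ∅)]>
12. <S=[4], E={w↦-3, z↦3}, C=∅, D=[(∅, {z↦3}, ∅) :: (∅, ∅, ∅)]>
13. <S=[4], E={z↦3}, C=∅, D=[(∅, ∅, ∅)]>
14. <S=[4], E=∅, C=∅, D=∅>
→ final value 4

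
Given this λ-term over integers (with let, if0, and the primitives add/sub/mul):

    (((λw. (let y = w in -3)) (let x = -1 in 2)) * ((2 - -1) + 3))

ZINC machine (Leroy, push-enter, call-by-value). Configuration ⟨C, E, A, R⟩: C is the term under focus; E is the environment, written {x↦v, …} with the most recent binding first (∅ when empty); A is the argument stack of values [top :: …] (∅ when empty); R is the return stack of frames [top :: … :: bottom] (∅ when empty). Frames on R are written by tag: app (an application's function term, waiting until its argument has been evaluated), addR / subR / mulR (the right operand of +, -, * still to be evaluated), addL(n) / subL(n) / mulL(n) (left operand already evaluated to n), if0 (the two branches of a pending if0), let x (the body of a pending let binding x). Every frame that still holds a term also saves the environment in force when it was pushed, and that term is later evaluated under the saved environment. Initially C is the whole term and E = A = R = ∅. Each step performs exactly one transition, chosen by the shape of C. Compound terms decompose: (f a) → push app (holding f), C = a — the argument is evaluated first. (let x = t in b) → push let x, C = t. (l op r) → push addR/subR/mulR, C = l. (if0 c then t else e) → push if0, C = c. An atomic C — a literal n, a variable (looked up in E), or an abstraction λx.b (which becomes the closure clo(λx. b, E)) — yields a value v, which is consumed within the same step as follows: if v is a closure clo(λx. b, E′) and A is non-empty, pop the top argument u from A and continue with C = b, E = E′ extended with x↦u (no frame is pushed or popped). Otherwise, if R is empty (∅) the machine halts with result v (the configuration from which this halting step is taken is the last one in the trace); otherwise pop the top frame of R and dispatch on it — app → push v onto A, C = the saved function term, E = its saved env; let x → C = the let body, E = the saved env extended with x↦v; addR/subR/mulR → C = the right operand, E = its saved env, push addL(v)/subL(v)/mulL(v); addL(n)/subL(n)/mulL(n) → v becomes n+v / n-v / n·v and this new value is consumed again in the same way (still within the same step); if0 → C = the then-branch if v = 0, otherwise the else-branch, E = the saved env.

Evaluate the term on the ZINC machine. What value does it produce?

Answer: -18

Execution trace:
step 0: [C=(((λw. (let y = w in -3)) (let x = -1 in 2)) * ((2 - -1) + 3)) | E=∅ | A=∅ | R=∅]
step 1: [C=((λw. (let y = w in -3)) (let x = -1 in 2)) | E=∅ | A=∅ | R=[mulR]]
step 2: [C=(let x = -1 in 2) | E=∅ | A=∅ | R=[app :: mulR]]
step 3: [C=-1 | E=∅ | A=∅ | R=[let x :: app :: mulR]]
step 4: [C=2 | E={x↦-1} | A=∅ | R=[app :: mulR]]
step 5: [C=(λw. (let y = w in -3)) | E=∅ | A=[2] | R=[mulR]]
step 6: [C=(let y = w in -3) | E={w↦2} | A=∅ | R=[mulR]]
step 7: [C=w | E={w↦2} | A=∅ | R=[let y :: mulR]]
step 8: [C=-3 | E={y↦2, w↦2} | A=∅ | R=[mulR]]
step 9: [C=((2 - -1) + 3) | E=∅ | A=∅ | R=[mulL(-3)]]
step 10: [C=(2 - -1) | E=∅ | A=∅ | R=[addR :: mulL(-3)]]
step 11: [C=2 | E=∅ | A=∅ | R=[subR :: addR :: mulL(-3)]]
step 12: [C=-1 | E=∅ | A=∅ | R=[subL(2) :: addR :: mulL(-3)]]
step 13: [C=3 | E=∅ | A=∅ | R=[addL(3) :: mulL(-3)]]
→ final value -18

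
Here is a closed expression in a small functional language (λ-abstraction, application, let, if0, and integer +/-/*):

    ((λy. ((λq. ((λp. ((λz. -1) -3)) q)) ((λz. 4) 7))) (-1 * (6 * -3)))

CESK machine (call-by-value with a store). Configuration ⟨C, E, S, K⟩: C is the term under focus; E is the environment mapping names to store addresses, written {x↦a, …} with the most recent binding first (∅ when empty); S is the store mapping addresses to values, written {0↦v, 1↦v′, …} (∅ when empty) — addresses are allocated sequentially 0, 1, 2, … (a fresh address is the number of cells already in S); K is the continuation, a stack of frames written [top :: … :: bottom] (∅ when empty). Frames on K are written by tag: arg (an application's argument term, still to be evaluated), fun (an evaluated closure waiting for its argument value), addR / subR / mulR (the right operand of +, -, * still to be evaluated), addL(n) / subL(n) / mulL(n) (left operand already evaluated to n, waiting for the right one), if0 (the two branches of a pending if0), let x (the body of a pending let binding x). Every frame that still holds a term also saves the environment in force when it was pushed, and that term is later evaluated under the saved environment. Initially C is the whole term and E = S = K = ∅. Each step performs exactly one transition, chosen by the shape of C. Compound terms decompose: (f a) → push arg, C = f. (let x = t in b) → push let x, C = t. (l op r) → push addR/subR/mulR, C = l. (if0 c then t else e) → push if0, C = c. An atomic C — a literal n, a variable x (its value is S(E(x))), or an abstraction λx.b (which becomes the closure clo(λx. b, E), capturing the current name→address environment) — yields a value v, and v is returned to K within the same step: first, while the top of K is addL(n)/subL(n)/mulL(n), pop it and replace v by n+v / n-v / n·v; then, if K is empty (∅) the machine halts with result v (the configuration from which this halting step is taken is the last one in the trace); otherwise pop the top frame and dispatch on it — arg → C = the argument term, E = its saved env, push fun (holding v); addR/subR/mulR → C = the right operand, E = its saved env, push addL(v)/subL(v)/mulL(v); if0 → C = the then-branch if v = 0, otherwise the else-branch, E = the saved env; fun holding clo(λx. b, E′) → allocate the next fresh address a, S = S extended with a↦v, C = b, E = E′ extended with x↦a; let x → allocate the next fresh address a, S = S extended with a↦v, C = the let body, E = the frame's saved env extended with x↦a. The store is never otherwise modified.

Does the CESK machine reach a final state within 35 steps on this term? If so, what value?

Answer: -1

Execution trace:
t=0: ⟨C=((λy. ((λq. ((λp. ((λz. -1) -3)) q)) ((λz. 4) 7))) (-1 * (6 * -3))); E=∅; S=∅; K=∅⟩
t=1: ⟨C=(λy. ((λq. ((λp. ((λz. -1) -3)) q)) ((λz. 4) 7))); E=∅; S=∅; K=[arg]⟩
t=2: ⟨C=(-1 * (6 * -3)); E=∅; S=∅; K=[fun]⟩
t=3: ⟨C=-1; E=∅; S=∅; K=[mulR :: fun]⟩
t=4: ⟨C=(6 * -3); E=∅; S=∅; K=[mulL(-1) :: fun]⟩
t=5: ⟨C=6; E=∅; S=∅; K=[mulR :: mulL(-1) :: fun]⟩
t=6: ⟨C=-3; E=∅; S=∅; K=[mulL(6) :: mulL(-1) :: fun]⟩
t=7: ⟨C=((λq. ((λp. ((λz. -1) -3)) q)) ((λz. 4) 7)); E={y↦0}; S={0↦18}; K=∅⟩
t=8: ⟨C=(λq. ((λp. ((λz. -1) -3)) q)); E={y↦0}; S={0↦18}; K=[arg]⟩
t=9: ⟨C=((λz. 4) 7); E={y↦0}; S={0↦18}; K=[fun]⟩
t=10: ⟨C=(λz. 4); E={y↦0}; S={0↦18}; K=[arg :: fun]⟩
t=11: ⟨C=7; E={y↦0}; S={0↦18}; K=[fun :: fun]⟩
t=12: ⟨C=4; E={z↦1, y↦0}; S={0↦18, 1↦7}; K=[fun]⟩
t=13: ⟨C=((λp. ((λz. -1) -3)) q); E={q↦2, y↦0}; S={0↦18, 1↦7, 2↦4}; K=∅⟩
t=14: ⟨C=(λp. ((λz. -1) -3)); E={q↦2, y↦0}; S={0↦18, 1↦7, 2↦4}; K=[arg]⟩
t=15: ⟨C=q; E={q↦2, y↦0}; S={0↦18, 1↦7, 2↦4}; K=[fun]⟩
t=16: ⟨C=((λz. -1) -3); E={p↦3, q↦2, y↦0}; S={0↦18, 1↦7, 2↦4, 3↦4}; K=∅⟩
t=17: ⟨C=(λz. -1); E={p↦3, q↦2, y↦0}; S={0↦18, 1↦7, 2↦4, 3↦4}; K=[arg]⟩
t=18: ⟨C=-3; E={p↦3, q↦2, y↦0}; S={0↦18, 1↦7, 2↦4, 3↦4}; K=[fun]⟩
t=19: ⟨C=-1; E={z↦4, p↦3, q↦2, y↦0}; S={0↦18, 1↦7, 2↦4, 3↦4, 4↦-3}; K=∅⟩
→ final value -1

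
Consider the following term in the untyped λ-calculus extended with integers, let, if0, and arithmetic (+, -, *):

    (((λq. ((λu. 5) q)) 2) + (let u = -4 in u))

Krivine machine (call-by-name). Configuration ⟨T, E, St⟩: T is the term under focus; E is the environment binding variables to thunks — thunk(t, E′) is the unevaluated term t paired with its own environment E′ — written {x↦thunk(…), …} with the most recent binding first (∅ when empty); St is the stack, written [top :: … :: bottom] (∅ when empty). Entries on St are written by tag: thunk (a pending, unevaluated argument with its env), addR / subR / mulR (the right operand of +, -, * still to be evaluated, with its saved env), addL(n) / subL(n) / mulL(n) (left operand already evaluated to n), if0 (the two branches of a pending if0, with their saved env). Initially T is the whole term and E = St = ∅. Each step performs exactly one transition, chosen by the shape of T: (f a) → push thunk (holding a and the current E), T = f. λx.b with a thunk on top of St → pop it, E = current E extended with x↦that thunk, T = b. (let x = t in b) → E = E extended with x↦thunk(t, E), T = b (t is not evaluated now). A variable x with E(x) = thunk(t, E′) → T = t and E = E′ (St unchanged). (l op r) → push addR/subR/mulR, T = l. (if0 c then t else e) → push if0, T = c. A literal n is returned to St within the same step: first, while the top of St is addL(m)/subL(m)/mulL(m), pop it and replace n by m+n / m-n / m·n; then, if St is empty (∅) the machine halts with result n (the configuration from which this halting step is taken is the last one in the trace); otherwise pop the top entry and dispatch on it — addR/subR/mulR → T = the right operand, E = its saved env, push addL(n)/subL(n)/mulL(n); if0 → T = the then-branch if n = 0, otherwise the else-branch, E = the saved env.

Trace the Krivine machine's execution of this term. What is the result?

Answer: 1

Execution trace:
0. [T=(((λq. ((λu. 5) q)) 2) + (let u = -4 in u)) | E=∅ | St=∅]
1. [T=((λq. ((λu. 5) q)) 2) | E=∅ | St=[addR]]
2. [T=(λq. ((λu. 5) q)) | E=∅ | St=[thunk :: addR]]
3. [T=((λu. 5) q) | E={q↦thunk(2, ∅)} | St=[addR]]
4. [T=(λu. 5) | E={q↦thunk(2, ∅)} | St=[thunk :: addR]]
5. [T=5 | E={u↦thunk(q, {q↦thunk(2, ∅)}), q↦thunk(2, ∅)} | St=[addR]]
6. [T=(let u = -4 in u) | E=∅ | St=[addL(5)]]
7. [T=u | E={u↦thunk(-4, ∅)} | St=[addL(5)]]
8. [T=-4 | E=∅ | St=[addL(5)]]
→ final value 1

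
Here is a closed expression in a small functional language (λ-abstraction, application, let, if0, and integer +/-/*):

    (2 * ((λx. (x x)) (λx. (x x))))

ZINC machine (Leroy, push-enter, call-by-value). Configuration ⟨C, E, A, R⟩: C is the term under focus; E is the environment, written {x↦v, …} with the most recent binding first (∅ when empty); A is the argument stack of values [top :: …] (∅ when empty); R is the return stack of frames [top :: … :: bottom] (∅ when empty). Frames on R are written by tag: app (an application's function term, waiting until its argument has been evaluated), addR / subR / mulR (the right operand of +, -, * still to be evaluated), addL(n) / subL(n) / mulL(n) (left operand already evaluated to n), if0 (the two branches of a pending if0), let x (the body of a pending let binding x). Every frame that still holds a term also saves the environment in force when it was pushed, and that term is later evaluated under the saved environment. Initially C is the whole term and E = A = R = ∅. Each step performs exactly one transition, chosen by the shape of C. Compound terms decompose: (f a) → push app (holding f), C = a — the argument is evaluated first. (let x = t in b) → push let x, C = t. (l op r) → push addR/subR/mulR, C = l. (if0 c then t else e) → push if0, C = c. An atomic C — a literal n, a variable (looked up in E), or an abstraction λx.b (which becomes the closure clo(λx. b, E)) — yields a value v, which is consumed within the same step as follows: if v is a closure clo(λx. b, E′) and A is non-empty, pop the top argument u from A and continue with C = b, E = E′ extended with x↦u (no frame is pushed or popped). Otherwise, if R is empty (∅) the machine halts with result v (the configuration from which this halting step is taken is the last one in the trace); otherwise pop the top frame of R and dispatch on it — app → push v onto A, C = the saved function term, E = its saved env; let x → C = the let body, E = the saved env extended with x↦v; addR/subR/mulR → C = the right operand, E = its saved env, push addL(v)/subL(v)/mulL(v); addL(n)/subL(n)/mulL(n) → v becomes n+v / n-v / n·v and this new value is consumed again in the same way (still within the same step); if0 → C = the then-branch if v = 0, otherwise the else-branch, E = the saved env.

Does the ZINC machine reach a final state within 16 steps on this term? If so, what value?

t=0: [C=(2 * ((λx. (x x)) (λx. (x x)))) | E=∅ | A=∅ | R=∅]
t=1: [C=2 | E=∅ | A=∅ | R=[mulR]]
t=2: [C=((λx. (x x)) (λx. (x x))) | E=∅ | A=∅ | R=[mulL(2)]]
t=3: [C=(λx. (x x)) | E=∅ | A=∅ | R=[app :: mulL(2)]]
t=4: [C=(λx. (x x)) | E=∅ | A=[clo(λx. (x x), ∅)] | R=[mulL(2)]]
t=5: [C=(x x) | E={x↦clo(λx. (x x), ∅)} | A=∅ | R=[mulL(2)]]
t=6: [C=x | E={x↦clo(λx. (x x), ∅)} | A=∅ | R=[app :: mulL(2)]]
t=7: [C=x | E={x↦clo(λx. (x x), ∅)} | A=[clo(λx. (x x), ∅)] | R=[mulL(2)]]
… configuration repeats with period 3 (steps 5–7 recur indefinitely) …

Answer: DIVERGES (no final state within 16 steps)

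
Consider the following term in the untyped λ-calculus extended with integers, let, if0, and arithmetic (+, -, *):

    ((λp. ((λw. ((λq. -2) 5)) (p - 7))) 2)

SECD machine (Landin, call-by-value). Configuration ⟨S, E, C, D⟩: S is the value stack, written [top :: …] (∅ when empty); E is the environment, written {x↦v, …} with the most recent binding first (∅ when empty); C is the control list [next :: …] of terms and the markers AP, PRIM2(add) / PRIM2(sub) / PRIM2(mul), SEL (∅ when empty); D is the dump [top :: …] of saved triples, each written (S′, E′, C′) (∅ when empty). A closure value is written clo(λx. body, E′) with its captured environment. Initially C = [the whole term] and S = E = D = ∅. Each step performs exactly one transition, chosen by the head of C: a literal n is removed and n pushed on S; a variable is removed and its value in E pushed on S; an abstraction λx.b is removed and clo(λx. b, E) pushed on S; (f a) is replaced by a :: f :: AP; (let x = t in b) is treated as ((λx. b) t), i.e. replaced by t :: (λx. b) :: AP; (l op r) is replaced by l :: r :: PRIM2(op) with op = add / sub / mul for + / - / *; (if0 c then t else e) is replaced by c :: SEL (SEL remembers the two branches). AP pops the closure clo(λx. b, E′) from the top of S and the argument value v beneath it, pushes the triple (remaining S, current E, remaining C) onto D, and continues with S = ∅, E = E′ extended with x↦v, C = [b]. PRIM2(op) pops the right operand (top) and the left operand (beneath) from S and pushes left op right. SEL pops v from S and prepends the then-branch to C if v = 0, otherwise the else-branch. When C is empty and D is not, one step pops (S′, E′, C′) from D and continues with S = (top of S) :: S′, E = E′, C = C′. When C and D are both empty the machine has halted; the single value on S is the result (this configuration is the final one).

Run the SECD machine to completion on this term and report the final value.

0. [S=∅ | E=∅ | C=[((λp. ((λw. ((λq. -2) 5)) (p - 7))) 2)] | D=∅]
1. [S=∅ | E=∅ | C=[2 :: (λp. ((λw. ((λq. -2) 5)) (p - 7))) :: AP] | D=∅]
2. [S=[2] | E=∅ | C=[(λp. ((λw. ((λq. -2) 5)) (p - 7))) :: AP] | D=∅]
3. [S=[clo(λp. ((λw. ((λq. -2) 5)) (p - 7)), ∅) :: 2] | E=∅ | C=[AP] | D=∅]
4. [S=∅ | E={p↦2} | C=[((λw. ((λq. -2) 5)) (p - 7))] | D=[(∅, ∅, ∅)]]
5. [S=∅ | E={p↦2} | C=[(p - 7) :: (λw. ((λq. -2) 5)) :: AP] | D=[(∅, ∅, ∅)]]
6. [S=∅ | E={p↦2} | C=[p :: 7 :: PRIM2(sub) :: (λw. ((λq. -2) 5)) :: AP] | D=[(∅, ∅, ∅)]]
7. [S=[2] | E={p↦2} | C=[7 :: PRIM2(sub) :: (λw. ((λq. -2) 5)) :: AP] | D=[(∅, ∅, ∅)]]
8. [S=[7 :: 2] | E={p↦2} | C=[PRIM2(sub) :: (λw. ((λq. -2) 5)) :: AP] | D=[(∅, ∅, ∅)]]
9. [S=[-5] | E={p↦2} | C=[(λw. ((λq. -2) 5)) :: AP] | D=[(∅, ∅, ∅)]]
10. [S=[clo(λw. ((λq. -2) 5), {p↦2}) :: -5] | E={p↦2} | C=[AP] | D=[(∅, ∅, ∅)]]
11. [S=∅ | E={w↦-5, p↦2} | C=[((λq. -2) 5)] | D=[(∅, {p↦2}, ∅) :: (∅, ∅, ∅)]]
12. [S=∅ | E={w↦-5, p↦2} | C=[5 :: (λq. -2) :: AP] | D=[(∅, {p↦2}, ∅) :: (∅, ∅, ∅)]]
13. [S=[5] | E={w↦-5, p↦2} | C=[(λq. -2) :: AP] | D=[(∅, {p↦2}, ∅) :: (∅, ∅, ∅)]]
14. [S=[clo(λq. -2, {w↦-5, p↦2}) :: 5] | E={w↦-5, p↦2} | C=[AP] | D=[(∅, {p↦2}, ∅) :: (∅, ∅, ∅)]]
15. [S=∅ | E={q↦5, w↦-5, p↦2} | C=[-2] | D=[(∅, {w↦-5, p↦2}, ∅) :: (∅, {p↦2}, ∅) :: (∅, ∅, ∅)]]
16. [S=[-2] | E={q↦5, w↦-5, p↦2} | C=∅ | D=[(∅, {w↦-5, p↦2}, ∅) :: (∅, {p↦2}, ∅) :: (∅, ∅, ∅)]]
17. [S=[-2] | E={w↦-5, p↦2} | C=∅ | D=[(∅, {p↦2}, ∅) :: (∅, ∅, ∅)]]
18. [S=[-2] | E={p↦2} | C=∅ | D=[(∅, ∅, ∅)]]
19. [S=[-2] | E=∅ | C=∅ | D=∅]
→ final value -2

Answer: -2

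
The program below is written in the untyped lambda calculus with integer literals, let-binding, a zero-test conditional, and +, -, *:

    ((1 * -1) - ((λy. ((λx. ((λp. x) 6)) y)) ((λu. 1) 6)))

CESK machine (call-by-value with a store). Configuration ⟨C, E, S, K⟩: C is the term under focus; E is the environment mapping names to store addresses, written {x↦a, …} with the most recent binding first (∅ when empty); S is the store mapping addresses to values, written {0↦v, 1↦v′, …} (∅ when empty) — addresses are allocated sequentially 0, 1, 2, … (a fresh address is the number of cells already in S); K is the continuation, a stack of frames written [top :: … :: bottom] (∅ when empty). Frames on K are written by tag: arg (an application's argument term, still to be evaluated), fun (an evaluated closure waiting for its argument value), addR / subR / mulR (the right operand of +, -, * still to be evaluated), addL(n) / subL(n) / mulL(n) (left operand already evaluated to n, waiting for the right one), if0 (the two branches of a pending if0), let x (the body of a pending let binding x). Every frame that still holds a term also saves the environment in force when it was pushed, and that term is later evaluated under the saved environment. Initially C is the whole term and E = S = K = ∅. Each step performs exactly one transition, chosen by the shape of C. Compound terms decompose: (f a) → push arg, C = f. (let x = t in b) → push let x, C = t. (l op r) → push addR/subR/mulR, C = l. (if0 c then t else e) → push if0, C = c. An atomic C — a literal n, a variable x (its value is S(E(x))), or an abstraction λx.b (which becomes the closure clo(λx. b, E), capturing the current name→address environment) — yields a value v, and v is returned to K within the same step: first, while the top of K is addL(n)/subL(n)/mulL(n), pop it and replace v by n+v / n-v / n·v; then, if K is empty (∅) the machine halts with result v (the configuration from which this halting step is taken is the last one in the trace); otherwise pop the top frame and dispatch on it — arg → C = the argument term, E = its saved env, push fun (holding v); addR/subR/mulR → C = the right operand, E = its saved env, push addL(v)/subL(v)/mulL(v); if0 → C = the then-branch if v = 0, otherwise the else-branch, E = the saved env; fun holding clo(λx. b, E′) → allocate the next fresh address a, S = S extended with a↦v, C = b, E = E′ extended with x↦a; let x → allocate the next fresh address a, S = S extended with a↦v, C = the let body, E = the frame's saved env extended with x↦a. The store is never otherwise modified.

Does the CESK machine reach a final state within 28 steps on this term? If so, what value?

step 0: [C=((1 * -1) - ((λy. ((λx. ((λp. x) 6)) y)) ((λu. 1) 6))) | E=∅ | S=∅ | K=∅]
step 1: [C=(1 * -1) | E=∅ | S=∅ | K=[subR]]
step 2: [C=1 | E=∅ | S=∅ | K=[mulR :: subR]]
step 3: [C=-1 | E=∅ | S=∅ | K=[mulL(1) :: subR]]
step 4: [C=((λy. ((λx. ((λp. x) 6)) y)) ((λu. 1) 6)) | E=∅ | S=∅ | K=[subL(-1)]]
step 5: [C=(λy. ((λx. ((λp. x) 6)) y)) | E=∅ | S=∅ | K=[arg :: subL(-1)]]
step 6: [C=((λu. 1) 6) | E=∅ | S=∅ | K=[fun :: subL(-1)]]
step 7: [C=(λu. 1) | E=∅ | S=∅ | K=[arg :: fun :: subL(-1)]]
step 8: [C=6 | E=∅ | S=∅ | K=[fun :: fun :: subL(-1)]]
step 9: [C=1 | E={u↦0} | S={0↦6} | K=[fun :: subL(-1)]]
step 10: [C=((λx. ((λp. x) 6)) y) | E={y↦1} | S={0↦6, 1↦1} | K=[subL(-1)]]
step 11: [C=(λx. ((λp. x) 6)) | E={y↦1} | S={0↦6, 1↦1} | K=[arg :: subL(-1)]]
step 12: [C=y | E={y↦1} | S={0↦6, 1↦1} | K=[fun :: subL(-1)]]
step 13: [C=((λp. x) 6) | E={x↦2, y↦1} | S={0↦6, 1↦1, 2↦1} | K=[subL(-1)]]
step 14: [C=(λp. x) | E={x↦2, y↦1} | S={0↦6, 1↦1, 2↦1} | K=[arg :: subL(-1)]]
step 15: [C=6 | E={x↦2, y↦1} | S={0↦6, 1↦1, 2↦1} | K=[fun :: subL(-1)]]
step 16: [C=x | E={p↦3, x↦2, y↦1} | S={0↦6, 1↦1, 2↦1, 3↦6} | K=[subL(-1)]]
→ final value -2

Answer: -2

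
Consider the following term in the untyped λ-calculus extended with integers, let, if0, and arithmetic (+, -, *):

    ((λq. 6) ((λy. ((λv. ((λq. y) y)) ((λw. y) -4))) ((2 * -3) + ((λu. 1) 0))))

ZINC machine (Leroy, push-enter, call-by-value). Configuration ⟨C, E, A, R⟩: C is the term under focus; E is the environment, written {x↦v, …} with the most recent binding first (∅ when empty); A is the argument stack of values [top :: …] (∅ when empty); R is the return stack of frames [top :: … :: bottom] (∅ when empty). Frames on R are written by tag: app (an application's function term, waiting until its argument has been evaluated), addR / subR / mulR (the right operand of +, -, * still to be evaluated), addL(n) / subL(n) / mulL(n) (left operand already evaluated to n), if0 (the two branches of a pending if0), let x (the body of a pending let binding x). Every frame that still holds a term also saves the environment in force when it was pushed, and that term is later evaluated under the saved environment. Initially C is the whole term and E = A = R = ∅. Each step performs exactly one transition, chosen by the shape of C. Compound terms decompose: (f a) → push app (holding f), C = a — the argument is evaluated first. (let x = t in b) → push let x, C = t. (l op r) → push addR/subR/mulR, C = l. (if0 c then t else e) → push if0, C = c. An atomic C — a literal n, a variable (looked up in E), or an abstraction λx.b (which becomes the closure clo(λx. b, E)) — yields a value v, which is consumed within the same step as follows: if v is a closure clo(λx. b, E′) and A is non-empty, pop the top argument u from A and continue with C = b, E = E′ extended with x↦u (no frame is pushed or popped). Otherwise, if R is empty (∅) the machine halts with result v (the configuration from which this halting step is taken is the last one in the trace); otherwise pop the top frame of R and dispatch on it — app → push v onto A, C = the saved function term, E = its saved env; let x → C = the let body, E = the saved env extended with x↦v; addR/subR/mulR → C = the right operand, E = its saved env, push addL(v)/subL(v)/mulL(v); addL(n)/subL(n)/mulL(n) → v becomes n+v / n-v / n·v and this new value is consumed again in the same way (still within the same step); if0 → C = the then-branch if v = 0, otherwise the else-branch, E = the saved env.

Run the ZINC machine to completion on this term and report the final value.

step 0: <C=((λq. 6) ((λy. ((λv. ((λq. y) y)) ((λw. y) -4))) ((2 * -3) + ((λu. 1) 0)))), E=∅, A=∅, R=∅>
step 1: <C=((λy. ((λv. ((λq. y) y)) ((λw. y) -4))) ((2 * -3) + ((λu. 1) 0))), E=∅, A=∅, R=[app]>
step 2: <C=((2 * -3) + ((λu. 1) 0)), E=∅, A=∅, R=[app :: app]>
step 3: <C=(2 * -3), E=∅, A=∅, R=[addR :: app :: app]>
step 4: <C=2, E=∅, A=∅, R=[mulR :: addR :: app :: app]>
step 5: <C=-3, E=∅, A=∅, R=[mulL(2) :: addR :: app :: app]>
step 6: <C=((λu. 1) 0), E=∅, A=∅, R=[addL(-6) :: app :: app]>
step 7: <C=0, E=∅, A=∅, R=[app :: addL(-6) :: app :: app]>
step 8: <C=(λu. 1), E=∅, A=[0], R=[addL(-6) :: app :: app]>
step 9: <C=1, E={u↦0}, A=∅, R=[addL(-6) :: app :: app]>
step 10: <C=(λy. ((λv. ((λq. y) y)) ((λw. y) -4))), E=∅, A=[-5], R=[app]>
step 11: <C=((λv. ((λq. y) y)) ((λw. y) -4)), E={y↦-5}, A=∅, R=[app]>
step 12: <C=((λw. y) -4), E={y↦-5}, A=∅, R=[app :: app]>
step 13: <C=-4, E={y↦-5}, A=∅, R=[app :: app :: app]>
step 14: <C=(λw. y), E={y↦-5}, A=[-4], R=[app :: app]>
step 15: <C=y, E={w↦-4, y↦-5}, A=∅, R=[app :: app]>
step 16: <C=(λv. ((λq. y) y)), E={y↦-5}, A=[-5], R=[app]>
step 17: <C=((λq. y) y), E={v↦-5, y↦-5}, A=∅, R=[app]>
step 18: <C=y, E={v↦-5, y↦-5}, A=∅, R=[app :: app]>
step 19: <C=(λq. y), E={v↦-5, y↦-5}, A=[-5], R=[app]>
step 20: <C=y, E={q↦-5, v↦-5, y↦-5}, A=∅, R=[app]>
step 21: <C=(λq. 6), E=∅, A=[-5], R=∅>
step 22: <C=6, E={q↦-5}, A=∅, R=∅>
→ final value 6

Answer: 6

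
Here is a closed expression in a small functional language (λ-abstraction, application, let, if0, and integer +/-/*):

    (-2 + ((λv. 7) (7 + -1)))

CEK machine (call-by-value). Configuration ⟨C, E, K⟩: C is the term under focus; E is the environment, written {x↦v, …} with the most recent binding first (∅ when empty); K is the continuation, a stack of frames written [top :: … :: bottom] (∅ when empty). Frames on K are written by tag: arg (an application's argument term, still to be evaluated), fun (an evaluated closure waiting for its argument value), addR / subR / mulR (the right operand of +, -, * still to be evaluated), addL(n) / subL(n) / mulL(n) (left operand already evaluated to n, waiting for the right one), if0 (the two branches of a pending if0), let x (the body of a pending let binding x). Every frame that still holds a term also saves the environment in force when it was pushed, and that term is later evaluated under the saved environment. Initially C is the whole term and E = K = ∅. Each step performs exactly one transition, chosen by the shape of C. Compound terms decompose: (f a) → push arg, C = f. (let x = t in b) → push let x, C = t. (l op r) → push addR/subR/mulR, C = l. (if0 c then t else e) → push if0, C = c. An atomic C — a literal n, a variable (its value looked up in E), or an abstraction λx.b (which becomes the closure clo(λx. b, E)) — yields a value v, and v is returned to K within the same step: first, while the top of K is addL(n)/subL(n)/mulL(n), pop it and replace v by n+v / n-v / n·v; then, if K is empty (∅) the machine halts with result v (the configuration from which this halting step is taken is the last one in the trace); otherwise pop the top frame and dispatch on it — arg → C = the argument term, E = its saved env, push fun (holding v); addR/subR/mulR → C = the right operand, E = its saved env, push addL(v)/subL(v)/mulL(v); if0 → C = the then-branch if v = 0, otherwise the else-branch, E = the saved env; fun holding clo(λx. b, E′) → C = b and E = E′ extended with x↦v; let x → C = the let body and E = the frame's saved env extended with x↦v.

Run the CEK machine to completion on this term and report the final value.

Answer: 5

Execution trace:
step 0: [C=(-2 + ((λv. 7) (7 + -1))) | E=∅ | K=∅]
step 1: [C=-2 | E=∅ | K=[addR]]
step 2: [C=((λv. 7) (7 + -1)) | E=∅ | K=[addL(-2)]]
step 3: [C=(λv. 7) | E=∅ | K=[arg :: addL(-2)]]
step 4: [C=(7 + -1) | E=∅ | K=[fun :: addL(-2)]]
step 5: [C=7 | E=∅ | K=[addR :: fun :: addL(-2)]]
step 6: [C=-1 | E=∅ | K=[addL(7) :: fun :: addL(-2)]]
step 7: [C=7 | E={v↦6} | K=[addL(-2)]]
→ final value 5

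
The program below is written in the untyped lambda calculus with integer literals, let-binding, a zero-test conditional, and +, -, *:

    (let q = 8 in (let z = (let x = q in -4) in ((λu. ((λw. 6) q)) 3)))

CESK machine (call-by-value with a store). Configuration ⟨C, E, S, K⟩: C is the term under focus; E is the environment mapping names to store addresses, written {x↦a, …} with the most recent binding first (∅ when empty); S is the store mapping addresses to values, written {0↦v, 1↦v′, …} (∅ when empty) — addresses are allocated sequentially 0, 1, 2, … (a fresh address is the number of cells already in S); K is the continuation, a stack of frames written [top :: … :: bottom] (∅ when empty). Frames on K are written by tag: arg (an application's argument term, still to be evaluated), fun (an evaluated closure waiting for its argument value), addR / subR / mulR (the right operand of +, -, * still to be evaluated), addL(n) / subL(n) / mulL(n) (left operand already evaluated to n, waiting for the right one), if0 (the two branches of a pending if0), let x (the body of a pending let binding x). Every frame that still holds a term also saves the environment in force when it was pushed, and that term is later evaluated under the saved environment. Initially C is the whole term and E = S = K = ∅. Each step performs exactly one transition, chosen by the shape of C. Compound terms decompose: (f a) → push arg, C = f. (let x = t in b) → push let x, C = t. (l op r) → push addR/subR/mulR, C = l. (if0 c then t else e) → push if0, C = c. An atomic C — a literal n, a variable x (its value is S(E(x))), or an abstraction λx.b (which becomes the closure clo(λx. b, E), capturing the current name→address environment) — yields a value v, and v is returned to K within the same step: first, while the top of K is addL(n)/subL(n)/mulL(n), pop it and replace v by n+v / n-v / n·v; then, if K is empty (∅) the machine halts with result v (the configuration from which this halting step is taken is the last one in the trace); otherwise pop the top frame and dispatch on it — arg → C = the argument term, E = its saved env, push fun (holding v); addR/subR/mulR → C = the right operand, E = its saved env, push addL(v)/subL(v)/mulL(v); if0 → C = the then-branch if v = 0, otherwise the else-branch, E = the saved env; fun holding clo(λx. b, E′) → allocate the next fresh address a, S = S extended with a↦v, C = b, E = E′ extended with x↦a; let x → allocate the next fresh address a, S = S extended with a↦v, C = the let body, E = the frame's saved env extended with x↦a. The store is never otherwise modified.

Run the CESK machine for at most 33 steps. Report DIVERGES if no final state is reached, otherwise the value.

0. [C=(let q = 8 in (let z = (let x = q in -4) in ((λu. ((λw. 6) q)) 3))) | E=∅ | S=∅ | K=∅]
1. [C=8 | E=∅ | S=∅ | K=[let q]]
2. [C=(let z = (let x = q in -4) in ((λu. ((λw. 6) q)) 3)) | E={q↦0} | S={0↦8} | K=∅]
3. [C=(let x = q in -4) | E={q↦0} | S={0↦8} | K=[let z]]
4. [C=q | E={q↦0} | S={0↦8} | K=[let x :: let z]]
5. [C=-4 | E={x↦1, q↦0} | S={0↦8, 1↦8} | K=[let z]]
6. [C=((λu. ((λw. 6) q)) 3) | E={z↦2, q↦0} | S={0↦8, 1↦8, 2↦-4} | K=∅]
7. [C=(λu. ((λw. 6) q)) | E={z↦2, q↦0} | S={0↦8, 1↦8, 2↦-4} | K=[arg]]
8. [C=3 | E={z↦2, q↦0} | S={0↦8, 1↦8, 2↦-4} | K=[fun]]
9. [C=((λw. 6) q) | E={u↦3, z↦2, q↦0} | S={0↦8, 1↦8, 2↦-4, 3↦3} | K=∅]
10. [C=(λw. 6) | E={u↦3, z↦2, q↦0} | S={0↦8, 1↦8, 2↦-4, 3↦3} | K=[arg]]
11. [C=q | E={u↦3, z↦2, q↦0} | S={0↦8, 1↦8, 2↦-4, 3↦3} | K=[fun]]
12. [C=6 | E={w↦4, u↦3, z↦2, q↦0} | S={0↦8, 1↦8, 2↦-4, 3↦3, 4↦8} | K=∅]
→ final value 6

Answer: 6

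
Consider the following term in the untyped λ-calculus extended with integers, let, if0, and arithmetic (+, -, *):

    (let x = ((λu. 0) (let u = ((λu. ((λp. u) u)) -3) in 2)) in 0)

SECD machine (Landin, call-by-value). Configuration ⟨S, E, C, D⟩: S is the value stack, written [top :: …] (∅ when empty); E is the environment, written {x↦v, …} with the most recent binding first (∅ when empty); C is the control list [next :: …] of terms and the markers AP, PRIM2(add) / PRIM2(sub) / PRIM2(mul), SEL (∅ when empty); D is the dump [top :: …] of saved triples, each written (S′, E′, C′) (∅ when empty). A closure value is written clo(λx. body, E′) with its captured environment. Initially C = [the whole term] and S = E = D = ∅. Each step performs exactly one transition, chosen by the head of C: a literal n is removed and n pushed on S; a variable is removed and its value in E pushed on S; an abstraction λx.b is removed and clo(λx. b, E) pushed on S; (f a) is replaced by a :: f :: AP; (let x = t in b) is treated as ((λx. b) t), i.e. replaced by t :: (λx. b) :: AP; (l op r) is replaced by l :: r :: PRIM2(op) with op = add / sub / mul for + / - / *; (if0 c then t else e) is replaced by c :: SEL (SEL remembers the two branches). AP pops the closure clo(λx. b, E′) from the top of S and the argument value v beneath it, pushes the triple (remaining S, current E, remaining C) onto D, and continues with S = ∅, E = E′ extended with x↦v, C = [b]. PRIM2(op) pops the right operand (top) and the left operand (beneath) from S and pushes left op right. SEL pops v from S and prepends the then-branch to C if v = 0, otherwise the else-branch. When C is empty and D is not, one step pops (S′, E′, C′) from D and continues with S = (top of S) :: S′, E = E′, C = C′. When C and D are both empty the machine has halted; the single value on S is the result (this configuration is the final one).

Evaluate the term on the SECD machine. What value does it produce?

Answer: 0

Machine steps:
0. [S=∅ | E=∅ | C=[(let x = ((λu. 0) (let u = ((λu. ((λp. u) u)) -3) in 2)) in 0)] | D=∅]
1. [S=∅ | E=∅ | C=[((λu. 0) (let u = ((λu. ((λp. u) u)) -3) in 2)) :: (λx. 0) :: AP] | D=∅]
2. [S=∅ | E=∅ | C=[(let u = ((λu. ((λp. u) u)) -3) in 2) :: (λu. 0) :: AP :: (λx. 0) :: AP] | D=∅]
3. [S=∅ | E=∅ | C=[((λu. ((λp. u) u)) -3) :: (λu. 2) :: AP :: (λu. 0) :: AP :: (λx. 0) :: AP] | D=∅]
4. [S=∅ | E=∅ | C=[-3 :: (λu. ((λp. u) u)) :: AP :: (λu. 2) :: AP :: (λu. 0) :: AP :: (λx. 0) :: AP] | D=∅]
5. [S=[-3] | E=∅ | C=[(λu. ((λp. u) u)) :: AP :: (λu. 2) :: AP :: (λu. 0) :: AP :: (λx. 0) :: AP] | D=∅]
6. [S=[clo(λu. ((λp. u) u), ∅) :: -3] | E=∅ | C=[AP :: (λu. 2) :: AP :: (λu. 0) :: AP :: (λx. 0) :: AP] | D=∅]
7. [S=∅ | E={u↦-3} | C=[((λp. u) u)] | D=[(∅, ∅, [(λu. 2) :: AP :: (λu. 0) :: AP :: (λx. 0) :: AP])]]
8. [S=∅ | E={u↦-3} | C=[u :: (λp. u) :: AP] | D=[(∅, ∅, [(λu. 2) :: AP :: (λu. 0) :: AP :: (λx. 0) :: AP])]]
9. [S=[-3] | E={u↦-3} | C=[(λp. u) :: AP] | D=[(∅, ∅, [(λu. 2) :: AP :: (λu. 0) :: AP :: (λx. 0) :: AP])]]
10. [S=[clo(λp. u, {u↦-3}) :: -3] | E={u↦-3} | C=[AP] | D=[(∅, ∅, [(λu. 2) :: AP :: (λu. 0) :: AP :: (λx. 0) :: AP])]]
11. [S=∅ | E={p↦-3, u↦-3} | C=[u] | D=[(∅, {u↦-3}, ∅) :: (∅, ∅, [(λu. 2) :: AP :: (λu. 0) :: AP :: (λx. 0) :: AP])]]
12. [S=[-3] | E={p↦-3, u↦-3} | C=∅ | D=[(∅, {u↦-3}, ∅) :: (∅, ∅, [(λu. 2) :: AP :: (λu. 0) :: AP :: (λx. 0) :: AP])]]
13. [S=[-3] | E={u↦-3} | C=∅ | D=[(∅, ∅, [(λu. 2) :: AP :: (λu. 0) :: AP :: (λx. 0) :: AP])]]
14. [S=[-3] | E=∅ | C=[(λu. 2) :: AP :: (λu. 0) :: AP :: (λx. 0) :: AP] | D=∅]
15. [S=[clo(λu. 2, ∅) :: -3] | E=∅ | C=[AP :: (λu. 0) :: AP :: (λx. 0) :: AP] | D=∅]
16. [S=∅ | E={u↦-3} | C=[2] | D=[(∅, ∅, [(λu. 0) :: AP :: (λx. 0) :: AP])]]
17. [S=[2] | E={u↦-3} | C=∅ | D=[(∅, ∅, [(λu. 0) :: AP :: (λx. 0) :: AP])]]
18. [S=[2] | E=∅ | C=[(λu. 0) :: AP :: (λx. 0) :: AP] | D=∅]
19. [S=[clo(λu. 0, ∅) :: 2] | E=∅ | C=[AP :: (λx. 0) :: AP] | D=∅]
20. [S=∅ | E={u↦2} | C=[0] | D=[(∅, ∅, [(λx. 0) :: AP])]]
21. [S=[0] | E={u↦2} | C=∅ | D=[(∅, ∅, [(λx. 0) :: AP])]]
22. [S=[0] | E=∅ | C=[(λx. 0) :: AP] | D=∅]
23. [S=[clo(λx. 0, ∅) :: 0] | E=∅ | C=[AP] | D=∅]
24. [S=∅ | E={x↦0} | C=[0] | D=[(∅, ∅, ∅)]]
25. [S=[0] | E={x↦0} | C=∅ | D=[(∅, ∅, ∅)]]
26. [S=[0] | E=∅ | C=∅ | D=∅]
→ final value 0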